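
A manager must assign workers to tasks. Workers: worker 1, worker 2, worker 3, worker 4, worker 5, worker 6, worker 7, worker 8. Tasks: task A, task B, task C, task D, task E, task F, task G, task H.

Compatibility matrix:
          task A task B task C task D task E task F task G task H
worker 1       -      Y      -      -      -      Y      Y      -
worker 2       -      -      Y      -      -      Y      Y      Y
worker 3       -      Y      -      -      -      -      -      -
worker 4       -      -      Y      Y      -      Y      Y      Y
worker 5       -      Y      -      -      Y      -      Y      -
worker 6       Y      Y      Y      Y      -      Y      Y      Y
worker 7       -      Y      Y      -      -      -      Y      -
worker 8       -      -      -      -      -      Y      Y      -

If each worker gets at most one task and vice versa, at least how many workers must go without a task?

For example, pair worker 1–task F, worker 2–task H, worker 3–task B, worker 4–task D, worker 5–task E, worker 6–task A, worker 7–task C, worker 8–task G.
This saturates every worker, so 8 is the maximum.
That matches 8 of the 8, leaving 0 unmatched; no matching can do better.

0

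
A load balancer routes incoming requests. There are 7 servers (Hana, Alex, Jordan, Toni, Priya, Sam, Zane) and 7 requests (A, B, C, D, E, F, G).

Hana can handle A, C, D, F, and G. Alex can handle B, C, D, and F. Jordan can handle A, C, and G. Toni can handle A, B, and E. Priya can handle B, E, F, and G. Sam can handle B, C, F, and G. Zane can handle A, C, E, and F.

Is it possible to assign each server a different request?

For example, pair Hana–D, Alex–C, Jordan–G, Toni–A, Priya–B, Sam–F, Zane–E.
All 7 servers are covered.

Yes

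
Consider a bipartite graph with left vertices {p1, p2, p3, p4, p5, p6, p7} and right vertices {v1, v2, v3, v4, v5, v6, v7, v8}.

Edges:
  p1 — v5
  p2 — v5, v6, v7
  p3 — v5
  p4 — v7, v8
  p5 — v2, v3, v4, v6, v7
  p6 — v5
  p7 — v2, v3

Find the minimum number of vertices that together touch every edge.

5

{p2, p4, p5, p7, v5} is a vertex cover of size 5: every edge has an endpoint in this set.
No smaller cover exists because p1–v5, p2–v6, p4–v7, p5–v3, p7–v2 is a matching of size 5, and a cover must include an endpoint of each of these disjoint edges (König's theorem).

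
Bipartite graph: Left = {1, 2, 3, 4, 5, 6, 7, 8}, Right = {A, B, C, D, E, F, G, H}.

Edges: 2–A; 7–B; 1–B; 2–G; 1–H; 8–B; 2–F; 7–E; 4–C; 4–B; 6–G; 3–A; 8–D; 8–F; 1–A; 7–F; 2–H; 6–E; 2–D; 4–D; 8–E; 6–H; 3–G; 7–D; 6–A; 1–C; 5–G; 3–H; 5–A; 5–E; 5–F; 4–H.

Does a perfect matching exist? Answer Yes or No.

Yes

One maximum matching: 1→C, 2→F, 3→H, 4→D, 5→G, 6→A, 7→E, 8→B.
All 8 left vertices are covered.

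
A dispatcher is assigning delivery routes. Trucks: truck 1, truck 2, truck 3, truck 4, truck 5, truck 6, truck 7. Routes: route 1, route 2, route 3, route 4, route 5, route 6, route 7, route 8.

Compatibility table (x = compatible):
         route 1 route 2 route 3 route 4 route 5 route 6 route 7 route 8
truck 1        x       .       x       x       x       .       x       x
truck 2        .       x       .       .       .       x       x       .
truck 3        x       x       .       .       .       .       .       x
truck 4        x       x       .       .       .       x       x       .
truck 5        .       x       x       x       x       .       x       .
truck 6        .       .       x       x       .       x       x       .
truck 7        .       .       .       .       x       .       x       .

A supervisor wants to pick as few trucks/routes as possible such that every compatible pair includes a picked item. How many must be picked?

The 7 edges truck 1–route 3, truck 2–route 2, truck 3–route 8, truck 4–route 1, truck 5–route 4, truck 6–route 6, truck 7–route 7 form a matching, so any vertex cover needs at least 7 vertices (one per matched edge).
Conversely {truck 1, truck 2, truck 3, truck 4, truck 5, truck 6, truck 7} meets every edge and has exactly 7 vertices, so 7 is optimal.

7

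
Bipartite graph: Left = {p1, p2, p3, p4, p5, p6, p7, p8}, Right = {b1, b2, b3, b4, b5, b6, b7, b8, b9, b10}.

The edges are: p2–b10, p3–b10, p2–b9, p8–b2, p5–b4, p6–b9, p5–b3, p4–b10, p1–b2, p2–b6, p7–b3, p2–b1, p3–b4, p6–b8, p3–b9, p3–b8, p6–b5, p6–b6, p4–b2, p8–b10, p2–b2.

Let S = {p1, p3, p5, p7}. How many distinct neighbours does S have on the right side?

6

The union of neighbours of {p1, p3, p5, p7} is {b2, b3, b4, b8, b9, b10}, which has 6 elements.
Since |N(S)| = 6 ≥ |S| = 4, Hall's condition holds for this subset.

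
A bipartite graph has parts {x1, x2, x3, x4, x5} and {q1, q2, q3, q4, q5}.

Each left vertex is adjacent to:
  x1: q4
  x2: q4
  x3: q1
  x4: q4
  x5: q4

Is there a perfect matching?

No

The set {x1, x2, x4, x5} has only 1 neighbour ({q4}), so by Hall's theorem at most 2 of the 5 left vertices can be matched.
Hence no matching covers every left vertex.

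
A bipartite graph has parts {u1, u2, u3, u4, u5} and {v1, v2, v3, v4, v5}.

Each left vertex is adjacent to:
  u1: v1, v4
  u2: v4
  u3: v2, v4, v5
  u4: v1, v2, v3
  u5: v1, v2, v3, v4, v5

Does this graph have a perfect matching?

Yes

One maximum matching: u1→v1, u2→v4, u3→v5, u4→v2, u5→v3.
Every left vertex is matched, so this is a perfect matching.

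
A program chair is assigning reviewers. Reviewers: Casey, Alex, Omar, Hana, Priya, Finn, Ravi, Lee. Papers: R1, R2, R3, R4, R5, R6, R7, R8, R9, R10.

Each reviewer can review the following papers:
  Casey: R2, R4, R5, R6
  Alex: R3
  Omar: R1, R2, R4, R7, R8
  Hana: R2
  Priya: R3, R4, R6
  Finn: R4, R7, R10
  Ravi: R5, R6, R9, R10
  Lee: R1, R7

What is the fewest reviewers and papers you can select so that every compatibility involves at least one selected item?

A maximum matching has 8 edges (e.g. Casey–R5, Alex–R3, Omar–R1, Hana–R2, Priya–R6, Finn–R4, Ravi–R9, Lee–R7).
By König's theorem the minimum vertex cover has the same size. One such cover is {Casey, Alex, Omar, Hana, Priya, Finn, Ravi, Lee}.

8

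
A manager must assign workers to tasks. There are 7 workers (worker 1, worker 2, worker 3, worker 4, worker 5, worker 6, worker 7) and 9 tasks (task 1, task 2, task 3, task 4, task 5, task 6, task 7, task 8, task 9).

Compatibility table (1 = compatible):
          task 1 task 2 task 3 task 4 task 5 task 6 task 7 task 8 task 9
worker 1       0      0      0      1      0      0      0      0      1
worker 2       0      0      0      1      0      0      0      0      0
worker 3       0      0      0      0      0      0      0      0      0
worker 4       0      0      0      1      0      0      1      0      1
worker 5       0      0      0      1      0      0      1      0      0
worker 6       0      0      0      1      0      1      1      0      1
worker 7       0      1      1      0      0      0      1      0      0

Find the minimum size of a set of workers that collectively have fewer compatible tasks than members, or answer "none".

Take S = {worker 3}. Its neighbourhood is {}, so |N(S)| = 0 < |S| = 1.

1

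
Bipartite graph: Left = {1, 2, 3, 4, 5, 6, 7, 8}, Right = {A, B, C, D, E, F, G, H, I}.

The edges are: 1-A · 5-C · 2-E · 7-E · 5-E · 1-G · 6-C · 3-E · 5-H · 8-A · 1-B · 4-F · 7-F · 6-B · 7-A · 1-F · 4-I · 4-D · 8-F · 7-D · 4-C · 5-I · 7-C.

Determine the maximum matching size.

For example, pair 1-B, 2-E, 4-D, 5-H, 6-C, 7-A, 8-F.
The set {2, 3} has only 1 neighbour ({E}), so by Hall's theorem at most 7 of the 8 left vertices can be matched.

7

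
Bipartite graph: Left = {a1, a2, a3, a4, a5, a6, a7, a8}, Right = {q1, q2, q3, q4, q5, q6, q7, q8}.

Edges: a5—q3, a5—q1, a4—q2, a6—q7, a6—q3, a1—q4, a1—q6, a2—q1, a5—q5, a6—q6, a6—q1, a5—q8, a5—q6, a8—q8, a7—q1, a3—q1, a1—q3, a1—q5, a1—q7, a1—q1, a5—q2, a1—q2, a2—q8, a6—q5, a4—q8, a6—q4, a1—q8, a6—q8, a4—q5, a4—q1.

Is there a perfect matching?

No

The set {a2, a3, a7, a8} has only 2 neighbours ({q1, q8}), so by Hall's theorem at most 6 of the 8 left vertices can be matched.
Hence no matching covers every left vertex.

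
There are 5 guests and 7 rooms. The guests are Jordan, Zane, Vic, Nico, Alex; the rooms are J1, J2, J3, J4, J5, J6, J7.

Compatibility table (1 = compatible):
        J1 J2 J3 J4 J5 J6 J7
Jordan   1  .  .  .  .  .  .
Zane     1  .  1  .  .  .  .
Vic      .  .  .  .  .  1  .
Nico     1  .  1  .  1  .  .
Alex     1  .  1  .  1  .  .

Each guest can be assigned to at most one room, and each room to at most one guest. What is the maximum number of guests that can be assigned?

4

A valid assignment of size 4: Jordan-J1, Zane-J3, Vic-J6, Nico-J5.
The set {Jordan, Zane, Nico, Alex} has only 3 neighbours ({J1, J3, J5}), so by Hall's theorem at most 4 of the 5 guests can be matched.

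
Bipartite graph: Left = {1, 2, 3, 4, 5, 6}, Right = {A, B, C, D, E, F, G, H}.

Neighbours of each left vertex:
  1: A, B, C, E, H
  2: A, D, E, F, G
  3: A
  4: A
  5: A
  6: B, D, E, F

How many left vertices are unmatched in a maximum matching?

2

One maximum matching: 1–E, 2–G, 3–A, 6–B.
The set {3, 4, 5} has only 1 neighbour ({A}), so by Hall's theorem at most 4 of the 6 left vertices can be matched.
That matches 4 of the 6, leaving 2 unmatched; no matching can do better.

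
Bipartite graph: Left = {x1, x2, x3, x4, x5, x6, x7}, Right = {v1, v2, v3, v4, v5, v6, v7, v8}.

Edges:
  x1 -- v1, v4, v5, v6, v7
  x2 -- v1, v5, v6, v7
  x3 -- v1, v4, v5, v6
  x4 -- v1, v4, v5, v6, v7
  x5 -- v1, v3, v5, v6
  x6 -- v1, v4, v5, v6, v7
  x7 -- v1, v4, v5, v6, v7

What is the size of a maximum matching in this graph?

6

One maximum matching: x1–v5, x2–v7, x3–v4, x4–v1, x5–v3, x6–v6.
The set {x1, x2, x3, x4, x6, x7} has only 5 neighbours ({v1, v4, v5, v6, v7}), so by Hall's theorem at most 6 of the 7 left vertices can be matched.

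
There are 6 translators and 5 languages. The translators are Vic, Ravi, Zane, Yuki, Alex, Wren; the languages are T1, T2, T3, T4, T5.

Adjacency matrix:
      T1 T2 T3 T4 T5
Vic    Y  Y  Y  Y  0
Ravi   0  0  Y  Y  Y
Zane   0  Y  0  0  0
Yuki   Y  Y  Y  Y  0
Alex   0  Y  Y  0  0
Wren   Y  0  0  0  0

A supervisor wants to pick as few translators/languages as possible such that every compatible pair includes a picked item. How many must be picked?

{Ravi, T1, T2, T3, T4} is a vertex cover of size 5: every edge has an endpoint in this set.
No smaller cover exists because Vic–T1, Ravi–T5, Zane–T2, Yuki–T4, Alex–T3 is a matching of size 5, and a cover must include an endpoint of each of these disjoint edges (König's theorem).

5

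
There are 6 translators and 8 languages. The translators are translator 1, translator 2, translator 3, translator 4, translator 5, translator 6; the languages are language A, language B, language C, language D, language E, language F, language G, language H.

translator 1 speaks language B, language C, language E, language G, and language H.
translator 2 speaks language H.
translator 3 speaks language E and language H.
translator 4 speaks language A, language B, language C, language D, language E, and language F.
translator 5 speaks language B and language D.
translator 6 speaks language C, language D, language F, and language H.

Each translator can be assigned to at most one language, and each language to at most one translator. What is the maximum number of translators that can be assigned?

A valid assignment of size 6: translator 1-language G, translator 2-language H, translator 3-language E, translator 4-language F, translator 5-language B, translator 6-language D.
All 6 translators are matched, so no larger matching exists.

6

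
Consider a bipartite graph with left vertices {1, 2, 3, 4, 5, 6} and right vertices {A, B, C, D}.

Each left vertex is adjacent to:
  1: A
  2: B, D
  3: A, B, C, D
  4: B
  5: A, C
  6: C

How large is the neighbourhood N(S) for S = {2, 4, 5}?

4

The union of neighbours of {2, 4, 5} is {A, B, C, D}, which has 4 elements.
Since |N(S)| = 4 ≥ |S| = 3, Hall's condition holds for this subset.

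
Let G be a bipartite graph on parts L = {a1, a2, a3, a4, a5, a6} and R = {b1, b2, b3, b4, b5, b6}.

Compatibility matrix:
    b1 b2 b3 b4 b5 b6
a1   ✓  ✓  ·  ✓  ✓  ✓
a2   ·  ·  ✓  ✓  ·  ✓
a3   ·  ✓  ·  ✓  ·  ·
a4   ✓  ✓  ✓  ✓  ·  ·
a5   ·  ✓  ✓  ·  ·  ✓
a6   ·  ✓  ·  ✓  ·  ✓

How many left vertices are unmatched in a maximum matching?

A valid assignment of size 6: a1–b5, a2–b3, a3–b4, a4–b1, a5–b2, a6–b6.
All 6 left vertices are matched, so no larger matching exists.
That matches 6 of the 6, leaving 0 unmatched; no matching can do better.

0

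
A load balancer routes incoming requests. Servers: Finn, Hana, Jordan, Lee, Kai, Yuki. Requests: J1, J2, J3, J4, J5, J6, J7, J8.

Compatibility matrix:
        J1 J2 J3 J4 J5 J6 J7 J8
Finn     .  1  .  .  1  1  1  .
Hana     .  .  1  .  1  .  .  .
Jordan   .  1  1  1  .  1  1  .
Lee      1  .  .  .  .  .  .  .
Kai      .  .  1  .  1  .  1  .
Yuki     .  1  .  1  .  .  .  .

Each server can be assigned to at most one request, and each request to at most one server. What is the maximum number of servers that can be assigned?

One maximum matching: Finn→J7, Hana→J5, Jordan→J6, Lee→J1, Kai→J3, Yuki→J2.
This saturates every server, so 6 is the maximum.

6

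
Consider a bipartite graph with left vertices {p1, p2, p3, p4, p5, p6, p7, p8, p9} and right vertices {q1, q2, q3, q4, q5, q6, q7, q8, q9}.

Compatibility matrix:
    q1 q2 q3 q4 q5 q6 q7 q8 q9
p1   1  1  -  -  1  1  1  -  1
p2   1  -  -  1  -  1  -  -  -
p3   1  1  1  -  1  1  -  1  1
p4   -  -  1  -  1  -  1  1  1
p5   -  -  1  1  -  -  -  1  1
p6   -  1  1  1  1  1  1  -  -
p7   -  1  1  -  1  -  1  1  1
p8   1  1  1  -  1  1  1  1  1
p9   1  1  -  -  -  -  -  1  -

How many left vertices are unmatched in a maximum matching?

0

For example, pair p1→q9, p2→q6, p3→q1, p4→q5, p5→q4, p6→q2, p7→q3, p8→q7, p9→q8.
This saturates every left vertex, so 9 is the maximum.
That matches 9 of the 9, leaving 0 unmatched; no matching can do better.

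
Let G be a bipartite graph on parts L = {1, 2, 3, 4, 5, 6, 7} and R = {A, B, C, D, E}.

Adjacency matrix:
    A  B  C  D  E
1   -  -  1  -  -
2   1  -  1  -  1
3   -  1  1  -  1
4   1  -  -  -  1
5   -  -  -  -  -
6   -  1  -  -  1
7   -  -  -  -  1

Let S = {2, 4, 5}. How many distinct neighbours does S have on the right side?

The union of neighbours of {2, 4, 5} is {A, C, E}, which has 3 elements.
Since |N(S)| = 3 ≥ |S| = 3, Hall's condition holds for this subset.

3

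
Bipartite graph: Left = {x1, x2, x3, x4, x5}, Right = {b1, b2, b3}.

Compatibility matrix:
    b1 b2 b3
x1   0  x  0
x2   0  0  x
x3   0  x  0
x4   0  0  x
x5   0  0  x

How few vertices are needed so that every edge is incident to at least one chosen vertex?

2

The 2 edges x1–b2, x2–b3 form a matching, so any vertex cover needs at least 2 vertices (one per matched edge).
Conversely {b2, b3} meets every edge and has exactly 2 vertices, so 2 is optimal.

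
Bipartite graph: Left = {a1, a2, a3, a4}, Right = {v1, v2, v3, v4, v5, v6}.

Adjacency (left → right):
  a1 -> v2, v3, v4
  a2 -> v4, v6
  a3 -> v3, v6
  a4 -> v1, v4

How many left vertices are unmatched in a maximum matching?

0

A valid assignment of size 4: a1-v2, a2-v4, a3-v6, a4-v1.
This saturates every left vertex, so 4 is the maximum.
That matches 4 of the 4, leaving 0 unmatched; no matching can do better.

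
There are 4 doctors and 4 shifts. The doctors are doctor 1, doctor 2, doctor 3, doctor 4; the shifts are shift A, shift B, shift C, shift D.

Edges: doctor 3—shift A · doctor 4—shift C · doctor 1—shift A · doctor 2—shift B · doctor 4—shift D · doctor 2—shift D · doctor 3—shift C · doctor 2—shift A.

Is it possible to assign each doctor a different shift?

Yes

For example, pair doctor 1-shift A, doctor 2-shift B, doctor 3-shift C, doctor 4-shift D.
Every doctor is matched, so this is a perfect matching.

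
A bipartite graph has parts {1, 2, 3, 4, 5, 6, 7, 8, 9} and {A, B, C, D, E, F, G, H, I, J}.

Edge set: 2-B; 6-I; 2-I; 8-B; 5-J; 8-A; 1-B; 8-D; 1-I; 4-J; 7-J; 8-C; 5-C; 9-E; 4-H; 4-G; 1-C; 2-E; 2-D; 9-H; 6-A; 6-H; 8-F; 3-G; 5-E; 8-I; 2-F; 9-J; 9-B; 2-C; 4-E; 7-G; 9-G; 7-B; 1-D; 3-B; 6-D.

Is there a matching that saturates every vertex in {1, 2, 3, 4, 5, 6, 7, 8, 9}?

Yes

A valid assignment of size 9: 1-C, 2-F, 3-G, 4-H, 5-E, 6-I, 7-B, 8-A, 9-J.
Every left vertex is matched, so this matching saturates all of them.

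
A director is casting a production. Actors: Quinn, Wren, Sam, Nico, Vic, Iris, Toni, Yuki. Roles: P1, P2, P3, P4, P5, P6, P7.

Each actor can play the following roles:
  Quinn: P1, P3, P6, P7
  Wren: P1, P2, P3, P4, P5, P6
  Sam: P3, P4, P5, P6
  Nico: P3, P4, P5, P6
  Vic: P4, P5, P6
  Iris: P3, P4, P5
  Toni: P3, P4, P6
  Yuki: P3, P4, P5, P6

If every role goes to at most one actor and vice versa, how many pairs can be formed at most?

6

One maximum matching: Quinn-P7, Wren-P1, Sam-P3, Nico-P4, Vic-P6, Iris-P5.
The set {Sam, Nico, Vic, Iris, Toni, Yuki} has only 4 neighbours ({P3, P4, P5, P6}), so by Hall's theorem at most 6 of the 8 actors can be matched.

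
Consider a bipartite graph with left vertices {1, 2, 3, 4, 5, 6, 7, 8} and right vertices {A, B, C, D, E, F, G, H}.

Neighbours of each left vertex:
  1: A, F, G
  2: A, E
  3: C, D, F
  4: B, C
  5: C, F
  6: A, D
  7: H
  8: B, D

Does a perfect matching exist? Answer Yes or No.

A valid assignment of size 8: 1–G, 2–E, 3–D, 4–C, 5–F, 6–A, 7–H, 8–B.
Every left vertex is matched, so this is a perfect matching.

Yes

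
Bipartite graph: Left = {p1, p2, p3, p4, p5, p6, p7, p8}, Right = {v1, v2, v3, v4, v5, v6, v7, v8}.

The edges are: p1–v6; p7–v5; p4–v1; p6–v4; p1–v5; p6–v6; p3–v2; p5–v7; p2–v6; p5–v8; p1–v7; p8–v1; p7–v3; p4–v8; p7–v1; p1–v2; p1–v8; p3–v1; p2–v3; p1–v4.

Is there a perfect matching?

Yes

One maximum matching: p1→v5, p2→v6, p3→v2, p4→v8, p5→v7, p6→v4, p7→v3, p8→v1.
All 8 left vertices are covered.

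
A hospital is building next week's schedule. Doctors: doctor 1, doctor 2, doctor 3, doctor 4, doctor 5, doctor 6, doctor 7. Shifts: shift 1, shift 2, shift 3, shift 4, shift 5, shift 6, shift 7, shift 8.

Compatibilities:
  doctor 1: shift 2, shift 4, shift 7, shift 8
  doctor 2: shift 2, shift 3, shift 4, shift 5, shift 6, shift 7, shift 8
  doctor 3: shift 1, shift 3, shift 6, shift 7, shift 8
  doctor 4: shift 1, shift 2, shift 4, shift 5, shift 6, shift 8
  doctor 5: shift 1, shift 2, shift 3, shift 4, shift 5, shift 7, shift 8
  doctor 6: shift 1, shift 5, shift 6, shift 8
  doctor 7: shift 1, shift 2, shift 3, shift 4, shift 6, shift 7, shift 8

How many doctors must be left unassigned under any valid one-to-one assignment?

A valid assignment of size 7: doctor 1–shift 2, doctor 2–shift 4, doctor 3–shift 8, doctor 4–shift 6, doctor 5–shift 5, doctor 6–shift 1, doctor 7–shift 7.
This saturates every doctor, so 7 is the maximum.
That matches 7 of the 7, leaving 0 unmatched; no matching can do better.

0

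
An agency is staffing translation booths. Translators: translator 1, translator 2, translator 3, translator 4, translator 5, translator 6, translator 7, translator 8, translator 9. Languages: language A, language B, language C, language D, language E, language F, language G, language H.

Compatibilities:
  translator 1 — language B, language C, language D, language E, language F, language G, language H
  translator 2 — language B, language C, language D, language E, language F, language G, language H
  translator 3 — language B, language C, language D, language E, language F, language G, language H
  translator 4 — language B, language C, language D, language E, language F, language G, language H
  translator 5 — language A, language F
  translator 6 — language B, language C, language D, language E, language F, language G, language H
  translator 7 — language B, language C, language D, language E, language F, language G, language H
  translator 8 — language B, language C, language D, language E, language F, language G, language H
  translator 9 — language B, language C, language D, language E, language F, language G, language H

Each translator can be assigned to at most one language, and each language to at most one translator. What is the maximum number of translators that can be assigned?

8

For example, pair translator 1→language E, translator 2→language H, translator 3→language C, translator 4→language G, translator 5→language A, translator 6→language B, translator 7→language D, translator 8→language F.
The set {translator 1, translator 2, translator 3, translator 4, translator 6, translator 7, translator 8, translator 9} has only 7 neighbours ({language B, language C, language D, language E, language F, language G, language H}), so by Hall's theorem at most 8 of the 9 translators can be matched.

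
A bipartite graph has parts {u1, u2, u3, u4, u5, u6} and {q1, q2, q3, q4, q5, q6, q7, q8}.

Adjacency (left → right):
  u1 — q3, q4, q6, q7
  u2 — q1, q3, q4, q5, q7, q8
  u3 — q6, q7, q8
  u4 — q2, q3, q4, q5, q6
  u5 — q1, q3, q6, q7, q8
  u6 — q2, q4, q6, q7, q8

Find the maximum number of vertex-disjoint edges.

6

A valid assignment of size 6: u1-q4, u2-q1, u3-q8, u4-q3, u5-q7, u6-q6.
This saturates every left vertex, so 6 is the maximum.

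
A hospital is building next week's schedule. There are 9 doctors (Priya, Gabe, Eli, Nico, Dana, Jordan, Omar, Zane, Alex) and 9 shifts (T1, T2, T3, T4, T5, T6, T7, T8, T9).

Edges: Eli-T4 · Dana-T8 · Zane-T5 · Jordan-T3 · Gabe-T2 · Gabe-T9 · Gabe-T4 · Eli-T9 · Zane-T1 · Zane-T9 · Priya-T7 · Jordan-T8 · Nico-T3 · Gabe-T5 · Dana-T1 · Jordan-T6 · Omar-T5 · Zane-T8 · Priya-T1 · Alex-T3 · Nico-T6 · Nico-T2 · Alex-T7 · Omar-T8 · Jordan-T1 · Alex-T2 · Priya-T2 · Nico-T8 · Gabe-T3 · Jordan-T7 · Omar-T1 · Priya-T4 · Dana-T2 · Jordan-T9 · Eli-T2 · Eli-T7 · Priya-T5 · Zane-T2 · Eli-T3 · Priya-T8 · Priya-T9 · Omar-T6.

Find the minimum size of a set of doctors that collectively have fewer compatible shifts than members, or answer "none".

none

A matching saturating every doctor exists, for instance Priya→T4, Gabe→T5, Eli→T9, Nico→T2, Dana→T1, Jordan→T3, Omar→T6, Zane→T8, Alex→T7.
By Hall's marriage theorem, this means |N(S)| ≥ |S| for every subset S, so no violating subset exists.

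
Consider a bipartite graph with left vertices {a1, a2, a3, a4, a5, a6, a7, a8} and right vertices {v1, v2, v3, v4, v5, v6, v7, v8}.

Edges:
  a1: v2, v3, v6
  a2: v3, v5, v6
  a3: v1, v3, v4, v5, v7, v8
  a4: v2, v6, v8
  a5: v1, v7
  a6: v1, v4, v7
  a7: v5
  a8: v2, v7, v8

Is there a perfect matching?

A valid assignment of size 8: a1→v6, a2→v3, a3→v1, a4→v8, a5→v7, a6→v4, a7→v5, a8→v2.
All 8 left vertices are covered.

Yes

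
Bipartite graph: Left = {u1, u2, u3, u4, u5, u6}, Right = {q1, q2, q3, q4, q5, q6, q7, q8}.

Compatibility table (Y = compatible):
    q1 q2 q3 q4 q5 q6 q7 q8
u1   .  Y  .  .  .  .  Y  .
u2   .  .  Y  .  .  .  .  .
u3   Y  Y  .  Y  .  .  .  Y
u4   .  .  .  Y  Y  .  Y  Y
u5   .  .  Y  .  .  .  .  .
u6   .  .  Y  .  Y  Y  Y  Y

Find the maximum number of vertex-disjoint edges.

One maximum matching: u1-q7, u2-q3, u3-q2, u4-q8, u6-q6.
The set {u2, u5} has only 1 neighbour ({q3}), so by Hall's theorem at most 5 of the 6 left vertices can be matched.

5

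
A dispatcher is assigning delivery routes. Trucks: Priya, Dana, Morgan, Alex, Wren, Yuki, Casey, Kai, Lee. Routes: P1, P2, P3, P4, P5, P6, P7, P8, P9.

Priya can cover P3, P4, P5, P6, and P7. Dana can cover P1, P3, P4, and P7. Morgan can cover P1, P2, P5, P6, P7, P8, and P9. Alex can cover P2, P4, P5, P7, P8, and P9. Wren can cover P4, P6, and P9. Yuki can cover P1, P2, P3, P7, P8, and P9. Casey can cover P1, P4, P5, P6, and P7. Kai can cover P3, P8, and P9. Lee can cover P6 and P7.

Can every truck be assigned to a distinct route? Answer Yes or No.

Yes

A valid assignment of size 9: Priya-P3, Dana-P4, Morgan-P2, Alex-P5, Wren-P9, Yuki-P1, Casey-P6, Kai-P8, Lee-P7.
All 9 trucks are covered.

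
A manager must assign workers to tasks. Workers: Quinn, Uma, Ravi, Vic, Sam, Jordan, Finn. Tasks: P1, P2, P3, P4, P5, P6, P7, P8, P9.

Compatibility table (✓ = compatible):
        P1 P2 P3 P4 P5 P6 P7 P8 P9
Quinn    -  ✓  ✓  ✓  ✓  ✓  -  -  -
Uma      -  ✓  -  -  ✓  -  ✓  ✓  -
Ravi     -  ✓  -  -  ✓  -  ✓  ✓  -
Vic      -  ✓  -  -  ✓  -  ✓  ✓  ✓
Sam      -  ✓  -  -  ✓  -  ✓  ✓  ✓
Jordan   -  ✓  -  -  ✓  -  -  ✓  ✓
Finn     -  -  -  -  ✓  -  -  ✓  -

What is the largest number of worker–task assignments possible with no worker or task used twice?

6

For example, pair Quinn-P3, Uma-P8, Ravi-P5, Vic-P7, Sam-P2, Jordan-P9.
The set {Uma, Ravi, Vic, Sam, Jordan, Finn} has only 5 neighbours ({P2, P5, P7, P8, P9}), so by Hall's theorem at most 6 of the 7 workers can be matched.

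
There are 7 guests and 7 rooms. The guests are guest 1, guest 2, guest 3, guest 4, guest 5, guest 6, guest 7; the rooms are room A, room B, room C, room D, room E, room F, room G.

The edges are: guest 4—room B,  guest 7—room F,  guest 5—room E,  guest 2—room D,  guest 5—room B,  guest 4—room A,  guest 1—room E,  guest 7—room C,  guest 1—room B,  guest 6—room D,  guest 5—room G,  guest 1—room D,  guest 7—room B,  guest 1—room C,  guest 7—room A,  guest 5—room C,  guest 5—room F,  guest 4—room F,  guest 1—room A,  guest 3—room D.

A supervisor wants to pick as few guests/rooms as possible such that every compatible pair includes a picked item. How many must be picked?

A maximum matching has 5 edges (e.g. guest 1–room A, guest 2–room D, guest 4–room B, guest 5–room C, guest 7–room F).
By König's theorem the minimum vertex cover has the same size. One such cover is {guest 1, guest 4, guest 5, guest 7, room D}.

5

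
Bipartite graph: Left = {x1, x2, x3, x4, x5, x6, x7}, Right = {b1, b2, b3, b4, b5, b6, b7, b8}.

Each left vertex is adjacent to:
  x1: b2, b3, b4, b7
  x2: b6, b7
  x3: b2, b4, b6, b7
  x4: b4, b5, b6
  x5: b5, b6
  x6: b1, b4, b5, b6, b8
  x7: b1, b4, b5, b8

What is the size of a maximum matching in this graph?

For example, pair x1–b3, x2–b7, x3–b2, x4–b4, x5–b6, x6–b1, x7–b5.
All 7 left vertices are matched, so no larger matching exists.

7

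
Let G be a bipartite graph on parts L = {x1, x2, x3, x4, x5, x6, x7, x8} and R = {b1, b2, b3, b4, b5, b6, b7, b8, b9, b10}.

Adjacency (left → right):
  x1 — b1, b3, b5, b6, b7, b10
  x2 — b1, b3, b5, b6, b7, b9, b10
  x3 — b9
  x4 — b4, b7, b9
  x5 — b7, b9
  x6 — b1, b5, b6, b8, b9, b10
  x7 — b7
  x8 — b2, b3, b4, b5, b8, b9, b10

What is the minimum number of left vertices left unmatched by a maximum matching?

1

For example, pair x1→b10, x2→b1, x3→b9, x4→b4, x5→b7, x6→b6, x8→b5.
The set {x3, x5, x7} has only 2 neighbours ({b7, b9}), so by Hall's theorem at most 7 of the 8 left vertices can be matched.
That matches 7 of the 8, leaving 1 unmatched; no matching can do better.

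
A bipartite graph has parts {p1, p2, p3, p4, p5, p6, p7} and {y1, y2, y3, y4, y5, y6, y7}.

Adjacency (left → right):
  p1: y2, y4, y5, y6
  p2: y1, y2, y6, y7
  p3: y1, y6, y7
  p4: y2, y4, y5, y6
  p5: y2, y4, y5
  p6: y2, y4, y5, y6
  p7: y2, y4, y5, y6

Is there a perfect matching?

The set {p1, p4, p5, p6, p7} has only 4 neighbours ({y2, y4, y5, y6}), so by Hall's theorem at most 6 of the 7 left vertices can be matched.
Hence no matching covers every left vertex.

No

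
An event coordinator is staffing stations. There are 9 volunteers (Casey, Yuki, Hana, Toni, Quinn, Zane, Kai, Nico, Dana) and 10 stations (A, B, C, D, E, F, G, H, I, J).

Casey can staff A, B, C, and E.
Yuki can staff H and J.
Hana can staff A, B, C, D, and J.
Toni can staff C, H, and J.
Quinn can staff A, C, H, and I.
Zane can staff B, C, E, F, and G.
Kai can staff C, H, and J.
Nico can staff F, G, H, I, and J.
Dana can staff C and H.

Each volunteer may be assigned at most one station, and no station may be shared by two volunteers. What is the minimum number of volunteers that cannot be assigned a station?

For example, pair Casey-B, Yuki-H, Hana-A, Toni-C, Quinn-I, Zane-E, Kai-J, Nico-G.
The set {Yuki, Toni, Kai, Dana} has only 3 neighbours ({C, H, J}), so by Hall's theorem at most 8 of the 9 volunteers can be matched.
That matches 8 of the 9, leaving 1 unmatched; no matching can do better.

1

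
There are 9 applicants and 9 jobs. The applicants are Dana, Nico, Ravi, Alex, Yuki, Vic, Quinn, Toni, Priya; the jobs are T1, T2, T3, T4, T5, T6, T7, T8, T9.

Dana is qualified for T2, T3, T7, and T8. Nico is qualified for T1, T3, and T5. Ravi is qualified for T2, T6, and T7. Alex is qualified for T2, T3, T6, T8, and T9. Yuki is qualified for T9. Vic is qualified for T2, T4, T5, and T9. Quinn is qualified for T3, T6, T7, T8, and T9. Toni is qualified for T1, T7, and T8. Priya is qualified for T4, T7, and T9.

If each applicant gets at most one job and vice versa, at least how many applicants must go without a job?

A valid assignment of size 9: Dana→T8, Nico→T5, Ravi→T2, Alex→T6, Yuki→T9, Vic→T4, Quinn→T3, Toni→T1, Priya→T7.
This saturates every applicant, so 9 is the maximum.
That matches 9 of the 9, leaving 0 unmatched; no matching can do better.

0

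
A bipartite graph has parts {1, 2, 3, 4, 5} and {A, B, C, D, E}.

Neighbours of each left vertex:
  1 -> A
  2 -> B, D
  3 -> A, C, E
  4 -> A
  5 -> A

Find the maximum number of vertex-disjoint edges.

3

A valid assignment of size 3: 1→A, 2→B, 3→E.
The set {1, 4, 5} has only 1 neighbour ({A}), so by Hall's theorem at most 3 of the 5 left vertices can be matched.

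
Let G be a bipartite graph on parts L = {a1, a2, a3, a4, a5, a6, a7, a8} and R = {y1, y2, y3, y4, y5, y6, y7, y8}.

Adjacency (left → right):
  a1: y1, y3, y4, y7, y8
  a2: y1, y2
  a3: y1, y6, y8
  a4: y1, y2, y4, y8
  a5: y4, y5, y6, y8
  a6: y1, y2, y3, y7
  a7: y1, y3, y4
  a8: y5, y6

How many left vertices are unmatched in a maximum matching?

0

A valid assignment of size 8: a1→y7, a2→y2, a3→y1, a4→y8, a5→y5, a6→y3, a7→y4, a8→y6.
This saturates every left vertex, so 8 is the maximum.
That matches 8 of the 8, leaving 0 unmatched; no matching can do better.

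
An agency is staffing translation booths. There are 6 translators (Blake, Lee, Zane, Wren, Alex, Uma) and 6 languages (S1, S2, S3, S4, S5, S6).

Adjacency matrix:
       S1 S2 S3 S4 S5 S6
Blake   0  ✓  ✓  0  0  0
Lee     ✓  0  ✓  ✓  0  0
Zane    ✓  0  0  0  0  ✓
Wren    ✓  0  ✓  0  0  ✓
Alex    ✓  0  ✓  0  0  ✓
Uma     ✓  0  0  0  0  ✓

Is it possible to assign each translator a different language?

No

The set {Zane, Wren, Alex, Uma} has only 3 neighbours ({S1, S3, S6}), so by Hall's theorem at most 5 of the 6 translators can be matched.
Hence no matching covers every translator.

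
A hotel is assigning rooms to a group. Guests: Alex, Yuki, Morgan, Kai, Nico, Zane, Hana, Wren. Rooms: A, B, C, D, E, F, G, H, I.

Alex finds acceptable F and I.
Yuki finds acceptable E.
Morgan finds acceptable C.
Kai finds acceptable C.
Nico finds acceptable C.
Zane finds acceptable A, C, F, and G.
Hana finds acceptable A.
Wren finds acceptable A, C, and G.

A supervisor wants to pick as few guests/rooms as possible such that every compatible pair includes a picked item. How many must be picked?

{Alex, Yuki, Zane, Hana, Wren, C} is a vertex cover of size 6: every edge has an endpoint in this set.
No smaller cover exists because Alex–I, Yuki–E, Morgan–C, Zane–F, Hana–A, Wren–G is a matching of size 6, and a cover must include an endpoint of each of these disjoint edges (König's theorem).

6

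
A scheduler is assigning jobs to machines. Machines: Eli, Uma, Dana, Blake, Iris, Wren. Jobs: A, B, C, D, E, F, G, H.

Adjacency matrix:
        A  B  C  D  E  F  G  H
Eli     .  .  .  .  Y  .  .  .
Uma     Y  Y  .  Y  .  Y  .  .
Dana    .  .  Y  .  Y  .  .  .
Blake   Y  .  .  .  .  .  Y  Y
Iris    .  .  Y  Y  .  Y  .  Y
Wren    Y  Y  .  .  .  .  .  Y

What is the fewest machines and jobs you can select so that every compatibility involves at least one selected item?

{Eli, Uma, Dana, Blake, Iris, Wren} is a vertex cover of size 6: every edge has an endpoint in this set.
No smaller cover exists because Eli–E, Uma–F, Dana–C, Blake–G, Iris–D, Wren–B is a matching of size 6, and a cover must include an endpoint of each of these disjoint edges (König's theorem).

6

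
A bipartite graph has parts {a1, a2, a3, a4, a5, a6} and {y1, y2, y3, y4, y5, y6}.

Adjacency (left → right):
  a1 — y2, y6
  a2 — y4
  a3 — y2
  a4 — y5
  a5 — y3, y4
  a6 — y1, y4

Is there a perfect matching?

Yes

A valid assignment of size 6: a1→y6, a2→y4, a3→y2, a4→y5, a5→y3, a6→y1.
All 6 left vertices are covered.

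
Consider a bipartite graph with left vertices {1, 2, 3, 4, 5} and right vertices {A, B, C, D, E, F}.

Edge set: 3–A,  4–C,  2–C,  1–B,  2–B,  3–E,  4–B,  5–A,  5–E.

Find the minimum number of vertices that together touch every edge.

{3, 5, B, C} is a vertex cover of size 4: every edge has an endpoint in this set.
No smaller cover exists because 1–B, 2–C, 3–A, 5–E is a matching of size 4, and a cover must include an endpoint of each of these disjoint edges (König's theorem).

4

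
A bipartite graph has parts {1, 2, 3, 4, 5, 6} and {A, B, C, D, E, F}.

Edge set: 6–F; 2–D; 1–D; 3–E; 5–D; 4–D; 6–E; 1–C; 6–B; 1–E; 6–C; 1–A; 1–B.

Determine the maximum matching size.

A valid assignment of size 4: 1–A, 2–D, 3–E, 6–B.
The set {2, 4, 5} has only 1 neighbour ({D}), so by Hall's theorem at most 4 of the 6 left vertices can be matched.

4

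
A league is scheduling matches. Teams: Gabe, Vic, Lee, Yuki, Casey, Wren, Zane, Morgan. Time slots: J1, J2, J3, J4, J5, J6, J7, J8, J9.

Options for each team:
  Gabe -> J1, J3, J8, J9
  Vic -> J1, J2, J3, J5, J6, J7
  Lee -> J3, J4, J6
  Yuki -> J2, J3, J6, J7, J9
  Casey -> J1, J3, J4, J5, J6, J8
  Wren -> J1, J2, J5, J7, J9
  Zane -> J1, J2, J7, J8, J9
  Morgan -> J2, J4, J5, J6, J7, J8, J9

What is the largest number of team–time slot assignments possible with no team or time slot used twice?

For example, pair Gabe-J8, Vic-J2, Lee-J4, Yuki-J3, Casey-J1, Wren-J9, Zane-J7, Morgan-J6.
All 8 teams are matched, so no larger matching exists.

8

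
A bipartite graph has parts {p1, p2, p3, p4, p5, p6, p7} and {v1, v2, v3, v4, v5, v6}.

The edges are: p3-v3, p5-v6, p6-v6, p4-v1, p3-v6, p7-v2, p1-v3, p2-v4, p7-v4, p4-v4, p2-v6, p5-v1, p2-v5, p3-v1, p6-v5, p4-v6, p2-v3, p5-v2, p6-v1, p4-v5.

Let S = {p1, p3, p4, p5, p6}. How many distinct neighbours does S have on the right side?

6

The union of neighbours of {p1, p3, p4, p5, p6} is {v1, v2, v3, v4, v5, v6}, which has 6 elements.
Since |N(S)| = 6 ≥ |S| = 5, Hall's condition holds for this subset.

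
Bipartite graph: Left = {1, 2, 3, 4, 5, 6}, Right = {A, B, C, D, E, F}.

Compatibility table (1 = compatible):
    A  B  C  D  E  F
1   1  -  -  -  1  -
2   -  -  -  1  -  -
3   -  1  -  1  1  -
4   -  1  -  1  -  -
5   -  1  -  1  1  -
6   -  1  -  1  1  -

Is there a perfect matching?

No

The set {2, 3, 4, 5, 6} has only 3 neighbours ({B, D, E}), so by Hall's theorem at most 4 of the 6 left vertices can be matched.
Hence no matching covers every left vertex.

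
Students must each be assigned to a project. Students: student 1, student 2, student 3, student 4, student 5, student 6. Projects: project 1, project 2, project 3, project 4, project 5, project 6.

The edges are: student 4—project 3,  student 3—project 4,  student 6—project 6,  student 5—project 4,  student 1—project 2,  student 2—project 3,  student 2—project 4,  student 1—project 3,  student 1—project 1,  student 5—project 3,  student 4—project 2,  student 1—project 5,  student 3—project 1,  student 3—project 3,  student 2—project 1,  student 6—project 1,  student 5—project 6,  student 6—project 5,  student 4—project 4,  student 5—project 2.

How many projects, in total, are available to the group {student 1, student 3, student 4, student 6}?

6

The union of neighbours of {student 1, student 3, student 4, student 6} is {project 1, project 2, project 3, project 4, project 5, project 6}, which has 6 elements.
Since |N(S)| = 6 ≥ |S| = 4, Hall's condition holds for this subset.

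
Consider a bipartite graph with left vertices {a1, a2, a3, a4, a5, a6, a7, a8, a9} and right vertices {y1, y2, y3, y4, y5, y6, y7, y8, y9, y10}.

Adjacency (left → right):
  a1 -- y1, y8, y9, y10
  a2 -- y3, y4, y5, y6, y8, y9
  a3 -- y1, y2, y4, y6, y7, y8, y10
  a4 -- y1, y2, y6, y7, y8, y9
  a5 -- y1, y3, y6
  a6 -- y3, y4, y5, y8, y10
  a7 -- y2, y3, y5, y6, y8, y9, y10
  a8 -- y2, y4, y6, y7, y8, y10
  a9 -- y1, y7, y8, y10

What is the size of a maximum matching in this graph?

A valid assignment of size 9: a1-y8, a2-y9, a3-y7, a4-y2, a5-y3, a6-y10, a7-y6, a8-y4, a9-y1.
All 9 left vertices are matched, so no larger matching exists.

9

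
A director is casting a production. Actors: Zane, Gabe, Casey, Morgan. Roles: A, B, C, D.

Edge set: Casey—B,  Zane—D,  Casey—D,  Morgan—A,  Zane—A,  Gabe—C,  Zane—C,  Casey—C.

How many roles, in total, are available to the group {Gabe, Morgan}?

2

The union of neighbours of {Gabe, Morgan} is {A, C}, which has 2 elements.
Since |N(S)| = 2 ≥ |S| = 2, Hall's condition holds for this subset.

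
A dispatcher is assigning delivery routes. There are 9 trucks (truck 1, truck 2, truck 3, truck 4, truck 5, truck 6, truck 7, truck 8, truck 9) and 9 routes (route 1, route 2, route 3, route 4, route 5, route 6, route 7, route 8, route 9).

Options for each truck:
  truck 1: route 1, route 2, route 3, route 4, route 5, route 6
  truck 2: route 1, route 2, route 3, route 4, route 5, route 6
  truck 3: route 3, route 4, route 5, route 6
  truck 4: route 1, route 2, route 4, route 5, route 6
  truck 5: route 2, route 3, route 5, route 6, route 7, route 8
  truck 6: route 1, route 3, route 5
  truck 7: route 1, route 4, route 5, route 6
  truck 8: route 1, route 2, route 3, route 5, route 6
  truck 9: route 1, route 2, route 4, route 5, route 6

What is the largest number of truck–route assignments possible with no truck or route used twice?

One maximum matching: truck 1→route 4, truck 2→route 1, truck 3→route 5, truck 4→route 2, truck 5→route 8, truck 6→route 3, truck 7→route 6.
The set {truck 1, truck 2, truck 3, truck 4, truck 6, truck 7, truck 8, truck 9} has only 6 neighbours ({route 1, route 2, route 3, route 4, route 5, route 6}), so by Hall's theorem at most 7 of the 9 trucks can be matched.

7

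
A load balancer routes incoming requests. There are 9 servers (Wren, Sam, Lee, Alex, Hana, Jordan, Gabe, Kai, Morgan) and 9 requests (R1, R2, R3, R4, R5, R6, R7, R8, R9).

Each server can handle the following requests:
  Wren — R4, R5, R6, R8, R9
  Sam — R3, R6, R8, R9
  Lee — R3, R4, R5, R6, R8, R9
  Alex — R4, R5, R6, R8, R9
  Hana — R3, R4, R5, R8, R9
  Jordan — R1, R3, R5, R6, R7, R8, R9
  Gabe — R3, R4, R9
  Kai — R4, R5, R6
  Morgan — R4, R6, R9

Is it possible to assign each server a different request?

No

The set {Wren, Sam, Lee, Alex, Hana, Gabe, Kai, Morgan} has only 6 neighbours ({R3, R4, R5, R6, R8, R9}), so by Hall's theorem at most 7 of the 9 servers can be matched.
Hence no matching covers every server.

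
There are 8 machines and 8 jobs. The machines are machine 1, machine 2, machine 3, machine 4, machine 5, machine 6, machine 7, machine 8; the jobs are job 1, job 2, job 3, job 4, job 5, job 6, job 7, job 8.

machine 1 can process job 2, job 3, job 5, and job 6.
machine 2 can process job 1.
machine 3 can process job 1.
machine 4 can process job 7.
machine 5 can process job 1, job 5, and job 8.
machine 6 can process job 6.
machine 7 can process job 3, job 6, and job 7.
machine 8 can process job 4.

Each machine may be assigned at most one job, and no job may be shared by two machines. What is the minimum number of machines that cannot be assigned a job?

1

One maximum matching: machine 1–job 2, machine 2–job 1, machine 4–job 7, machine 5–job 5, machine 6–job 6, machine 7–job 3, machine 8–job 4.
The set {machine 2, machine 3} has only 1 neighbour ({job 1}), so by Hall's theorem at most 7 of the 8 machines can be matched.
That matches 7 of the 8, leaving 1 unmatched; no matching can do better.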